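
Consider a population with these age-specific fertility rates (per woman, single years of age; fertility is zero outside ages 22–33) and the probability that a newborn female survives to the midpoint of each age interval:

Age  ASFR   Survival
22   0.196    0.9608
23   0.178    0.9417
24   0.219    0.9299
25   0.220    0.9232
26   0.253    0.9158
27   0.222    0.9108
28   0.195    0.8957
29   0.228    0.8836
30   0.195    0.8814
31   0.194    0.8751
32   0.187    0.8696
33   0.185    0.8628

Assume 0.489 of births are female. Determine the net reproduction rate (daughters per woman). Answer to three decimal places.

Proportion female at birth = 0.489.
Weighting each age-specific rate by interval width and survival:
  22: 1 × 0.196 × 0.9608 = 0.18832
  23: 1 × 0.178 × 0.9417 = 0.16762
  24: 1 × 0.219 × 0.9299 = 0.20365
  25: 1 × 0.220 × 0.9232 = 0.20310
  26: 1 × 0.253 × 0.9158 = 0.23170
  27: 1 × 0.222 × 0.9108 = 0.20220
  28: 1 × 0.195 × 0.8957 = 0.17466
  29: 1 × 0.228 × 0.8836 = 0.20146
  30: 1 × 0.195 × 0.8814 = 0.17187
  31: 1 × 0.194 × 0.8751 = 0.16977
  32: 1 × 0.187 × 0.8696 = 0.16262
  33: 1 × 0.185 × 0.8628 = 0.15962
Sum = 2.23659
NRR = 0.489 × 2.23659 = 1.09369
With NRR above 1 the population is above replacement fertility.

1.094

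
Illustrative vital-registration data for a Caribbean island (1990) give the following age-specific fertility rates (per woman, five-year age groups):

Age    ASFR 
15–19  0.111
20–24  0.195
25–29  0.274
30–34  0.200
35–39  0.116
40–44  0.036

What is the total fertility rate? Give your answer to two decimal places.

4.66

Sum of ASFRs = 0.111 + 0.195 + 0.274 + 0.200 + 0.116 + 0.036 = 0.932
TFR = 5 × 0.932 = 4.66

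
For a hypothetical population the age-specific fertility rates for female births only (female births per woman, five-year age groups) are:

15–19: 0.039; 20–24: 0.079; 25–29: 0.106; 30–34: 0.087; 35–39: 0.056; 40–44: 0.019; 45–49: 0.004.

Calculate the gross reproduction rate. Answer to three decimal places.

Sum of female ASFRs = 0.039 + 0.079 + 0.106 + 0.087 + 0.056 + 0.019 + 0.004 = 0.390
GRR = 5 × 0.390 = 1.95

1.950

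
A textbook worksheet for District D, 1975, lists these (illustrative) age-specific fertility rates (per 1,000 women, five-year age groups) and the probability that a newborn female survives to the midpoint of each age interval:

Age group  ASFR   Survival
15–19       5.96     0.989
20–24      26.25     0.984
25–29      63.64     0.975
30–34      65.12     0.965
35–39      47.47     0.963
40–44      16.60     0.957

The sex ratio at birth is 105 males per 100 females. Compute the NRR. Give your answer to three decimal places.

0.532

Proportion female at birth = 100 / (100 + 105) = 0.48780.
Survival-weighted fertility by age (5·fₓ·Sₓ):
  15–19: 5 × 5.96/1000 × 0.989 = 0.02947
  20–24: 5 × 26.25/1000 × 0.984 = 0.12915
  25–29: 5 × 63.64/1000 × 0.975 = 0.31025
  30–34: 5 × 65.12/1000 × 0.965 = 0.31420
  35–39: 5 × 47.47/1000 × 0.963 = 0.22857
  40–44: 5 × 16.60/1000 × 0.957 = 0.07943
Sum = 1.09107
NRR = 0.48780 × 1.09107 = 0.53222
An NRR under 1 implies long-run decline under these rates.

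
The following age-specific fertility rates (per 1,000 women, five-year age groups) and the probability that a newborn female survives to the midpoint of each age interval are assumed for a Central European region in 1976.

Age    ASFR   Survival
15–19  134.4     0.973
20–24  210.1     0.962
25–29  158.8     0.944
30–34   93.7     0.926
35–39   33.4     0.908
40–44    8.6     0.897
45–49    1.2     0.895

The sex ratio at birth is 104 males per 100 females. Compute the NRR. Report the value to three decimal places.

Proportion female at birth = 100 / (100 + 104) = 0.49020.
Weighting each age-specific rate by interval width and survival:
  15–19: 5 × 134.4/1000 × 0.973 = 0.65386
  20–24: 5 × 210.1/1000 × 0.962 = 1.01058
  25–29: 5 × 158.8/1000 × 0.944 = 0.74954
  30–34: 5 × 93.7/1000 × 0.926 = 0.43383
  35–39: 5 × 33.4/1000 × 0.908 = 0.15164
  40–44: 5 × 8.6/1000 × 0.897 = 0.03857
  45–49: 5 × 1.2/1000 × 0.895 = 0.00537
Sum = 3.04339
NRR = 0.49020 × 3.04339 = 1.49187
NRR > 1, so each generation more than replaces itself.

1.492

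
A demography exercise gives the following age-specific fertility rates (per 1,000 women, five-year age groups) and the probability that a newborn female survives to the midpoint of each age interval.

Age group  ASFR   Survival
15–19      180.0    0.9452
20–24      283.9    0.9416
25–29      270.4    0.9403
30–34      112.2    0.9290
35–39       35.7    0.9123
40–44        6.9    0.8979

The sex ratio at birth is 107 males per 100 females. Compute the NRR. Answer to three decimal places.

Proportion female at birth = 100 / (100 + 107) = 0.48309.
Weighting each age-specific rate by interval width and survival:
  15–19: 5 × 180.0/1000 × 0.9452 = 0.85068
  20–24: 5 × 283.9/1000 × 0.9416 = 1.33660
  25–29: 5 × 270.4/1000 × 0.9403 = 1.27129
  30–34: 5 × 112.2/1000 × 0.9290 = 0.52117
  35–39: 5 × 35.7/1000 × 0.9123 = 0.16285
  40–44: 5 × 6.9/1000 × 0.8979 = 0.03098
Sum = 4.17357
NRR = 0.48309 × 4.17357 = 2.01621
With NRR above 1 the population is above replacement fertility.

2.016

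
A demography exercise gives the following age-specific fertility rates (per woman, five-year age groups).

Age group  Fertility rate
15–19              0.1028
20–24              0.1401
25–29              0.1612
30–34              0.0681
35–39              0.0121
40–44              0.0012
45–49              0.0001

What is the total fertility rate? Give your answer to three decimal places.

Sum of ASFRs = 0.1028 + 0.1401 + 0.1612 + 0.0681 + 0.0121 + 0.0012 + 0.0001 = 0.4856
TFR = 5 × 0.4856 = 2.428

2.428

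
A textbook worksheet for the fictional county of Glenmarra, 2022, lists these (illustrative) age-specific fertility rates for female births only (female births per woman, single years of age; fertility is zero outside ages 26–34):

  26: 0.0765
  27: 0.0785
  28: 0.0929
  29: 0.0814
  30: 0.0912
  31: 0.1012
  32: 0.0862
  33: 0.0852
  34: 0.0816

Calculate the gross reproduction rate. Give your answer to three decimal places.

Sum of female ASFRs = 0.0765 + 0.0785 + 0.0929 + 0.0814 + 0.0912 + 0.1012 + 0.0862 + 0.0852 + 0.0816 = 0.7747
GRR = 0.7747

0.775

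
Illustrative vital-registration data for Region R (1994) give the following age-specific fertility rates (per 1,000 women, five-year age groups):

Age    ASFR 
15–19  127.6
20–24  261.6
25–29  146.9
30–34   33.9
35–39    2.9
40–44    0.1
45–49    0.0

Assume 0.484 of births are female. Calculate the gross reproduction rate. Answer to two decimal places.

Proportion female at birth = 0.484.
Sum of ASFRs = 127.6 + 261.6 + 146.9 + 33.9 + 2.9 + 0.1 + 0.0 = 573.0
TFR = 5 × 573.0 / 1000 = 2.865
GRR = 0.484 × 2.865 = 1.38666

1.39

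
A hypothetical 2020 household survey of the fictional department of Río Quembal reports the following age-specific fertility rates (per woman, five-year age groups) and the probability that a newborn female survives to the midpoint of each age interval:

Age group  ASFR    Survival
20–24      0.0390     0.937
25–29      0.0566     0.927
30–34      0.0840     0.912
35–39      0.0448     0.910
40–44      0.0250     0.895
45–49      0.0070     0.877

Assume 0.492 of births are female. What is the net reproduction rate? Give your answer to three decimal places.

0.578

Proportion female at birth = 0.492.
Survival-weighted fertility by age (5·fₓ·Sₓ):
  20–24: 5 × 0.0390 × 0.937 = 0.18272
  25–29: 5 × 0.0566 × 0.927 = 0.26234
  30–34: 5 × 0.0840 × 0.912 = 0.38304
  35–39: 5 × 0.0448 × 0.910 = 0.20384
  40–44: 5 × 0.0250 × 0.895 = 0.11188
  45–49: 5 × 0.0070 × 0.877 = 0.03070
Sum = 1.17452
NRR = 0.492 × 1.17452 = 0.57786
NRR < 1, so the cohort does not fully replace itself.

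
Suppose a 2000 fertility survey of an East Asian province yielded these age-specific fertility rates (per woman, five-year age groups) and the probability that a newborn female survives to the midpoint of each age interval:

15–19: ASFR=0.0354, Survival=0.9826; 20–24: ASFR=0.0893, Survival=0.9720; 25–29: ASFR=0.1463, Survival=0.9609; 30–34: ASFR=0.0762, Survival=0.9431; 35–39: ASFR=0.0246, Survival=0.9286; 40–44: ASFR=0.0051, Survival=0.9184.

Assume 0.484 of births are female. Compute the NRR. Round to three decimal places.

Proportion female at birth = 0.484.
Per-age-group product (5 × ASFR × survival probability):
  15–19: 5 × 0.0354 × 0.9826 = 0.17392
  20–24: 5 × 0.0893 × 0.9720 = 0.43400
  25–29: 5 × 0.1463 × 0.9609 = 0.70290
  30–34: 5 × 0.0762 × 0.9431 = 0.35932
  35–39: 5 × 0.0246 × 0.9286 = 0.11422
  40–44: 5 × 0.0051 × 0.9184 = 0.02342
Sum = 1.80778
NRR = 0.484 × 1.80778 = 0.87497
With NRR below 1 the population is below replacement fertility.

0.875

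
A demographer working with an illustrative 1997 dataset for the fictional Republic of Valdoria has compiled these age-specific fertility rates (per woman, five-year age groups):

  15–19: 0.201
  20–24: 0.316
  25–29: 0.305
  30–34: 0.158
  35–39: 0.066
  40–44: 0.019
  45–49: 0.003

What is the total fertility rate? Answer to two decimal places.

5.34

Sum of ASFRs = 0.201 + 0.316 + 0.305 + 0.158 + 0.066 + 0.019 + 0.003 = 1.068
TFR = 5 × 1.068 = 5.34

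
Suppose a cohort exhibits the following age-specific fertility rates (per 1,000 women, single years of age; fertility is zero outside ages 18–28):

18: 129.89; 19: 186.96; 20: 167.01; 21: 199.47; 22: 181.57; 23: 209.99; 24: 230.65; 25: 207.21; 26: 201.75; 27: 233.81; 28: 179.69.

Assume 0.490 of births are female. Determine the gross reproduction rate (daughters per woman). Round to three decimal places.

1.043

Proportion female at birth = 0.490.
Sum of ASFRs = 129.89 + 186.96 + 167.01 + 199.47 + 181.57 + 209.99 + 230.65 + 207.21 + 201.75 + 233.81 + 179.69 = 2128.00
TFR = 2128.00 / 1000 = 2.128
GRR = 0.490 × 2.128 = 1.04272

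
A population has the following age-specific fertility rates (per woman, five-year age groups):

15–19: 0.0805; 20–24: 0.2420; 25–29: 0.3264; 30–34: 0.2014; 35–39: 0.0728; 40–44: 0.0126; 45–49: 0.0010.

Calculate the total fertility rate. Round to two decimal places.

Sum of ASFRs = 0.0805 + 0.2420 + 0.3264 + 0.2014 + 0.0728 + 0.0126 + 0.0010 = 0.9367
TFR = 5 × 0.9367 = 4.6835

4.68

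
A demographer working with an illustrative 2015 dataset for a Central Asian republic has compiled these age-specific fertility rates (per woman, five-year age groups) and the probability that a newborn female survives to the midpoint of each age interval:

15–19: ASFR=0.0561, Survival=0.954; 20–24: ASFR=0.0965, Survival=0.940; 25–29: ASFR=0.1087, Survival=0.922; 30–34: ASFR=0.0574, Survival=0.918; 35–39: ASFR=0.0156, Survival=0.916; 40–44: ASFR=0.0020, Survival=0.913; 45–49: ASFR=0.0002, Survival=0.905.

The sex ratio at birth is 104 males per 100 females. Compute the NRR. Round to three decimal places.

0.768

Proportion female at birth = 100 / (100 + 104) = 0.49020.
Survival-weighted fertility by age (5·fₓ·Sₓ):
  15–19: 5 × 0.0561 × 0.954 = 0.26760
  20–24: 5 × 0.0965 × 0.940 = 0.45355
  25–29: 5 × 0.1087 × 0.922 = 0.50111
  30–34: 5 × 0.0574 × 0.918 = 0.26347
  35–39: 5 × 0.0156 × 0.916 = 0.07145
  40–44: 5 × 0.0020 × 0.913 = 0.00913
  45–49: 5 × 0.0002 × 0.905 = 0.00091
Sum = 1.56722
NRR = 0.49020 × 1.56722 = 0.76825
An NRR under 1 implies long-run decline under these rates.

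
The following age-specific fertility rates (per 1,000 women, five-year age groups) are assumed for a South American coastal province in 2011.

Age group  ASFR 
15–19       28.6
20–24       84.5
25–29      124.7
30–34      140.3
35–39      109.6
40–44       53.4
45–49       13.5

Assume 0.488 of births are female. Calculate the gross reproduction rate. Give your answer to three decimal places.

1.353

Proportion female at birth = 0.488.
Sum of ASFRs = 28.6 + 84.5 + 124.7 + 140.3 + 109.6 + 53.4 + 13.5 = 554.6
TFR = 5 × 554.6 / 1000 = 2.773
GRR = 0.488 × 2.773 = 1.35322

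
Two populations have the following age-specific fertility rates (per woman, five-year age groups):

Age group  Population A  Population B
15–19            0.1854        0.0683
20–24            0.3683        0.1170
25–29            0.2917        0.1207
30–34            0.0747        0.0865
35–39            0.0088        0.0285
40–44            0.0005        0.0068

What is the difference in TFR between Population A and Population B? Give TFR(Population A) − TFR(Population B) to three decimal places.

Population A:
  Sum of ASFRs = 0.1854 + 0.3683 + 0.2917 + 0.0747 + 0.0088 + 0.0005 = 0.9294
  TFR = 5 × 0.9294 = 4.647
Population B:
  Sum of ASFRs = 0.0683 + 0.1170 + 0.1207 + 0.0865 + 0.0285 + 0.0068 = 0.4278
  TFR = 5 × 0.4278 = 2.139
Difference = 4.647 − 2.139 = 2.508

2.508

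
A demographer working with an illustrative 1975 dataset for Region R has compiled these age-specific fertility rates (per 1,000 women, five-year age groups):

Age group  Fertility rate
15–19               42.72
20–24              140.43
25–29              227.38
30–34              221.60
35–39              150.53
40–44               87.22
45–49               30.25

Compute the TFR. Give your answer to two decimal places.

Sum of ASFRs = 42.72 + 140.43 + 227.38 + 221.60 + 150.53 + 87.22 + 30.25 = 900.13
TFR = 5 × 900.13 / 1000 = 4.50065

4.50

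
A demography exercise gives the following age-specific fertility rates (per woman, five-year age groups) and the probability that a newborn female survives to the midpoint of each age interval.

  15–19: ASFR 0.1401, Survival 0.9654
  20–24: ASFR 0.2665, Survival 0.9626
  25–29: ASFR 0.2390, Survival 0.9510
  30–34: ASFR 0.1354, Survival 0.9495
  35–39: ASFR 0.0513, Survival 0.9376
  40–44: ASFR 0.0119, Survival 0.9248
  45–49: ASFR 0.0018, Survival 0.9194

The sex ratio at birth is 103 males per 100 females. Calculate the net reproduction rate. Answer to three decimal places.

Proportion female at birth = 100 / (100 + 103) = 0.49261.
Survival-weighted fertility by age (5·fₓ·Sₓ):
  15–19: 5 × 0.1401 × 0.9654 = 0.67626
  20–24: 5 × 0.2665 × 0.9626 = 1.28266
  25–29: 5 × 0.2390 × 0.9510 = 1.13645
  30–34: 5 × 0.1354 × 0.9495 = 0.64281
  35–39: 5 × 0.0513 × 0.9376 = 0.24049
  40–44: 5 × 0.0119 × 0.9248 = 0.05503
  45–49: 5 × 0.0018 × 0.9194 = 0.00827
Sum = 4.04197
NRR = 0.49261 × 4.04197 = 1.99111

1.991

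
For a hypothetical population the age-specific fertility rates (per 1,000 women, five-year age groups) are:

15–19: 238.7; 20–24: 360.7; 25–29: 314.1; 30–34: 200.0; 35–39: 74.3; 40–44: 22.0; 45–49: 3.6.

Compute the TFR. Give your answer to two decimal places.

6.07

Sum of ASFRs = 238.7 + 360.7 + 314.1 + 200.0 + 74.3 + 22.0 + 3.6 = 1213.4
TFR = 5 × 1213.4 / 1000 = 6.067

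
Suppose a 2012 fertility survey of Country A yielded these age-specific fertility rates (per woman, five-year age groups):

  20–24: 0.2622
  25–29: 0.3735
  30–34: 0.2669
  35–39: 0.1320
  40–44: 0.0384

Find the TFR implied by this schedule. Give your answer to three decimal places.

Sum of ASFRs = 0.2622 + 0.3735 + 0.2669 + 0.1320 + 0.0384 = 1.0730
TFR = 5 × 1.0730 = 5.365

5.365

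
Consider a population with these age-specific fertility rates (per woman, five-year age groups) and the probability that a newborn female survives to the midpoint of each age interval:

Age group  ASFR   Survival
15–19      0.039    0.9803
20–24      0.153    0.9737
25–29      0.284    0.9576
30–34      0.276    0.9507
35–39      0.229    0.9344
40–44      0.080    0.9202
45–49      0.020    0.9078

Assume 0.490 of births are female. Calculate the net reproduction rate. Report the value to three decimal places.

2.517

Proportion female at birth = 0.490.
Weighting each age-specific rate by interval width and survival:
  15–19: 5 × 0.039 × 0.9803 = 0.19116
  20–24: 5 × 0.153 × 0.9737 = 0.74488
  25–29: 5 × 0.284 × 0.9576 = 1.35979
  30–34: 5 × 0.276 × 0.9507 = 1.31197
  35–39: 5 × 0.229 × 0.9344 = 1.06989
  40–44: 5 × 0.080 × 0.9202 = 0.36808
  45–49: 5 × 0.020 × 0.9078 = 0.09078
Sum = 5.13655
NRR = 0.490 × 5.13655 = 2.51691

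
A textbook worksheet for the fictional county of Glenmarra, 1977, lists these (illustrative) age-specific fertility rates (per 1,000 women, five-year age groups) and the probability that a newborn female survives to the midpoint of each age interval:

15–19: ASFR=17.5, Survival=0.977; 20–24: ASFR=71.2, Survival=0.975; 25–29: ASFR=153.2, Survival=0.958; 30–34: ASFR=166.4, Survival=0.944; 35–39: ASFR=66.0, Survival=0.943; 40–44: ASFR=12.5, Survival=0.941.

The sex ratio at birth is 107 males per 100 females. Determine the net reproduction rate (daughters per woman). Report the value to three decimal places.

1.122

Proportion female at birth = 100 / (100 + 107) = 0.48309.
Weighting each age-specific rate by interval width and survival:
  15–19: 5 × 17.5/1000 × 0.977 = 0.08549
  20–24: 5 × 71.2/1000 × 0.975 = 0.34710
  25–29: 5 × 153.2/1000 × 0.958 = 0.73383
  30–34: 5 × 166.4/1000 × 0.944 = 0.78541
  35–39: 5 × 66.0/1000 × 0.943 = 0.31119
  40–44: 5 × 12.5/1000 × 0.941 = 0.05881
Sum = 2.32183
NRR = 0.48309 × 2.32183 = 1.12165
An NRR exceeding 1 indicates intrinsic growth under these rates.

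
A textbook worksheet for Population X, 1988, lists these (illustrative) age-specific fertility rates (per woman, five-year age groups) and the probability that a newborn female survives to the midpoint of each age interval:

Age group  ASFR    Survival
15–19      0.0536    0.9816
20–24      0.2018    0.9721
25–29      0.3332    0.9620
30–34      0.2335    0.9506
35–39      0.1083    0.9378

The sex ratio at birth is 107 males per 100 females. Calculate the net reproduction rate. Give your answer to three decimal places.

Proportion female at birth = 100 / (100 + 107) = 0.48309.
Per-age-group product (5 × ASFR × survival probability):
  15–19: 5 × 0.0536 × 0.9816 = 0.26307
  20–24: 5 × 0.2018 × 0.9721 = 0.98085
  25–29: 5 × 0.3332 × 0.9620 = 1.60269
  30–34: 5 × 0.2335 × 0.9506 = 1.10983
  35–39: 5 × 0.1083 × 0.9378 = 0.50782
Sum = 4.46426
NRR = 0.48309 × 4.46426 = 2.15664

2.157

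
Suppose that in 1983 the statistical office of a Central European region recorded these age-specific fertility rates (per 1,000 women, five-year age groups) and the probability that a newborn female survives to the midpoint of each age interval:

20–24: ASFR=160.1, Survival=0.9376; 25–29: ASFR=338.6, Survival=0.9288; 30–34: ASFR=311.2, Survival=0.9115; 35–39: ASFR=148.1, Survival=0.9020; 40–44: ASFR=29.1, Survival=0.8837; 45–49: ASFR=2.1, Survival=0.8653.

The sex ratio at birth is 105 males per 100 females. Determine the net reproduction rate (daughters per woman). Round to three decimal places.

2.218

Proportion female at birth = 100 / (100 + 105) = 0.48780.
Survival-weighted fertility by age (5·fₓ·Sₓ):
  20–24: 5 × 160.1/1000 × 0.9376 = 0.75055
  25–29: 5 × 338.6/1000 × 0.9288 = 1.57246
  30–34: 5 × 311.2/1000 × 0.9115 = 1.41829
  35–39: 5 × 148.1/1000 × 0.9020 = 0.66793
  40–44: 5 × 29.1/1000 × 0.8837 = 0.12858
  45–49: 5 × 2.1/1000 × 0.8653 = 0.00909
Sum = 4.54690
NRR = 0.48780 × 4.54690 = 2.21798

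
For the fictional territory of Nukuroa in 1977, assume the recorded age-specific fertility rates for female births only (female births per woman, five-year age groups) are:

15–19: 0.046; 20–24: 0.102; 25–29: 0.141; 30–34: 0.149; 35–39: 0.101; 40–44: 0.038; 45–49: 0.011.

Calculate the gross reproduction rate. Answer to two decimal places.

2.94

Sum of female ASFRs = 0.046 + 0.102 + 0.141 + 0.149 + 0.101 + 0.038 + 0.011 = 0.588
GRR = 5 × 0.588 = 2.94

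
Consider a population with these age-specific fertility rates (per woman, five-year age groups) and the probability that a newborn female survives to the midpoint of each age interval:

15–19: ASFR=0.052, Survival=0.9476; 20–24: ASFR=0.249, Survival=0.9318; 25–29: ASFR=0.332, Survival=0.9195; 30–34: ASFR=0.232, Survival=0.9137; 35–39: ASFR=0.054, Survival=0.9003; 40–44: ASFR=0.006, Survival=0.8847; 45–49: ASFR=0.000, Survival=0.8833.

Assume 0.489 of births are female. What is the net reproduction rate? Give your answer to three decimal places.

2.084

Proportion female at birth = 0.489.
Weighting each age-specific rate by interval width and survival:
  15–19: 5 × 0.052 × 0.9476 = 0.24638
  20–24: 5 × 0.249 × 0.9318 = 1.16009
  25–29: 5 × 0.332 × 0.9195 = 1.52637
  30–34: 5 × 0.232 × 0.9137 = 1.05989
  35–39: 5 × 0.054 × 0.9003 = 0.24308
  40–44: 5 × 0.006 × 0.8847 = 0.02654
  45–49: 5 × 0.000 × 0.8833 = 0.00000
Sum = 4.26235
NRR = 0.489 × 4.26235 = 2.08429
An NRR exceeding 1 indicates intrinsic growth under these rates.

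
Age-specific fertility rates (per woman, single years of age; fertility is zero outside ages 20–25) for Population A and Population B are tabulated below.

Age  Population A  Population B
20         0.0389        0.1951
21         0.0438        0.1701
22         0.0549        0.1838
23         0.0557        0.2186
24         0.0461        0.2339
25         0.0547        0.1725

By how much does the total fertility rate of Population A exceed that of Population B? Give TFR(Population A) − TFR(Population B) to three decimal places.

Population A:
  Sum of ASFRs = 0.0389 + 0.0438 + 0.0549 + 0.0557 + 0.0461 + 0.0547 = 0.2941
  TFR = 0.2941
Population B:
  Sum of ASFRs = 0.1951 + 0.1701 + 0.1838 + 0.2186 + 0.2339 + 0.1725 = 1.1740
  TFR = 1.174
Difference = 0.2941 − 1.174 = -0.8799

-0.880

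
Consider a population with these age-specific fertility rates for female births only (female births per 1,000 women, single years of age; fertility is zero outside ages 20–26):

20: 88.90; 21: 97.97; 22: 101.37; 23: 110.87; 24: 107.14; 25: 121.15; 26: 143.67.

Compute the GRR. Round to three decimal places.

Sum of female ASFRs = 88.90 + 97.97 + 101.37 + 110.87 + 107.14 + 121.15 + 143.67 = 771.07
GRR = 771.07 / 1000 = 0.77107

0.771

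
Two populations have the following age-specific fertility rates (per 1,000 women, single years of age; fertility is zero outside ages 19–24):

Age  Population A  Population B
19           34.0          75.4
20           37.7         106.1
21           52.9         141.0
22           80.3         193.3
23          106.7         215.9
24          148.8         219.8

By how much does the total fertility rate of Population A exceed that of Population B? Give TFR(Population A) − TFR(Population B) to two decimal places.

-0.49

Population A:
  Sum of ASFRs = 34.0 + 37.7 + 52.9 + 80.3 + 106.7 + 148.8 = 460.4
  TFR = 460.4 / 1000 = 0.4604
Population B:
  Sum of ASFRs = 75.4 + 106.1 + 141.0 + 193.3 + 215.9 + 219.8 = 951.5
  TFR = 951.5 / 1000 = 0.9515
Difference = 0.4604 − 0.9515 = -0.4911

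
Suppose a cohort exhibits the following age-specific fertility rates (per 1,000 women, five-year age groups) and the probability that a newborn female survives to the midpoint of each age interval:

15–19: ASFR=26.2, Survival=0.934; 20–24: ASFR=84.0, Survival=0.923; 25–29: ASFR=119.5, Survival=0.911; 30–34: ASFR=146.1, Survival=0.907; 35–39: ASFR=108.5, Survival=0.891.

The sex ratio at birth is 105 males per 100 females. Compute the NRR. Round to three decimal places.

1.073

Proportion female at birth = 100 / (100 + 105) = 0.48780.
Survival-weighted fertility by age (5·fₓ·Sₓ):
  15–19: 5 × 26.2/1000 × 0.934 = 0.12235
  20–24: 5 × 84.0/1000 × 0.923 = 0.38766
  25–29: 5 × 119.5/1000 × 0.911 = 0.54432
  30–34: 5 × 146.1/1000 × 0.907 = 0.66256
  35–39: 5 × 108.5/1000 × 0.891 = 0.48337
Sum = 2.20026
NRR = 0.48780 × 2.20026 = 1.07329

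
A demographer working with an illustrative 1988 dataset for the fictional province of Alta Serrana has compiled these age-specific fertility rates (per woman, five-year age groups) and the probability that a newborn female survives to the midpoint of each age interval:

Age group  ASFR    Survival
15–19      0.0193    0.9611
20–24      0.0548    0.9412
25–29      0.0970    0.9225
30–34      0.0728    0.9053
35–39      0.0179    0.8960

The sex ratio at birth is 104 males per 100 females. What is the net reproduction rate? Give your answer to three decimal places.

Proportion female at birth = 100 / (100 + 104) = 0.49020.
Each age group contributes 5 × ASFR × survival:
  15–19: 5 × 0.0193 × 0.9611 = 0.09275
  20–24: 5 × 0.0548 × 0.9412 = 0.25789
  25–29: 5 × 0.0970 × 0.9225 = 0.44741
  30–34: 5 × 0.0728 × 0.9053 = 0.32953
  35–39: 5 × 0.0179 × 0.8960 = 0.08019
Sum = 1.20777
NRR = 0.49020 × 1.20777 = 0.59205
NRR < 1, so the cohort does not fully replace itself.

0.592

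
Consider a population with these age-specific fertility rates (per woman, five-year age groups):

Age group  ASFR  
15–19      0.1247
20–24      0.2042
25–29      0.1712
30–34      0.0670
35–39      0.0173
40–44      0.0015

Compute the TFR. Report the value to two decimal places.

2.93

Sum of ASFRs = 0.1247 + 0.2042 + 0.1712 + 0.0670 + 0.0173 + 0.0015 = 0.5859
TFR = 5 × 0.5859 = 2.9295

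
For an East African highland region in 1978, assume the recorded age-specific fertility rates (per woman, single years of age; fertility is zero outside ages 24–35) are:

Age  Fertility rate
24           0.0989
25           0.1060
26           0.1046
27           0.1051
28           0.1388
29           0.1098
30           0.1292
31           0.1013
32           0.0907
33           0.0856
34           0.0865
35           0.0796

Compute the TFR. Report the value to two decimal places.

Sum of ASFRs = 0.0989 + 0.1060 + 0.1046 + 0.1051 + 0.1388 + 0.1098 + 0.1292 + 0.1013 + 0.0907 + 0.0856 + 0.0865 + 0.0796 = 1.2361
TFR = 1.2361

1.24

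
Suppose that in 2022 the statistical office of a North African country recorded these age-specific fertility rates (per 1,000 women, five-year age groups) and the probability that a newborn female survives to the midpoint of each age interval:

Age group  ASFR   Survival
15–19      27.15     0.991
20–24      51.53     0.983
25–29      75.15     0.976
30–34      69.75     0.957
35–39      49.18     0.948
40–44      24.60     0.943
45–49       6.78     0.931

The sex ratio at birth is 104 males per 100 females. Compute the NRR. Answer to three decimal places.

0.720

Proportion female at birth = 100 / (100 + 104) = 0.49020.
Survival-weighted fertility by age (5·fₓ·Sₓ):
  15–19: 5 × 27.15/1000 × 0.991 = 0.13453
  20–24: 5 × 51.53/1000 × 0.983 = 0.25327
  25–29: 5 × 75.15/1000 × 0.976 = 0.36673
  30–34: 5 × 69.75/1000 × 0.957 = 0.33375
  35–39: 5 × 49.18/1000 × 0.948 = 0.23311
  40–44: 5 × 24.60/1000 × 0.943 = 0.11599
  45–49: 5 × 6.78/1000 × 0.931 = 0.03156
Sum = 1.46894
NRR = 0.49020 × 1.46894 = 0.72007
With NRR below 1 the population is below replacement fertility.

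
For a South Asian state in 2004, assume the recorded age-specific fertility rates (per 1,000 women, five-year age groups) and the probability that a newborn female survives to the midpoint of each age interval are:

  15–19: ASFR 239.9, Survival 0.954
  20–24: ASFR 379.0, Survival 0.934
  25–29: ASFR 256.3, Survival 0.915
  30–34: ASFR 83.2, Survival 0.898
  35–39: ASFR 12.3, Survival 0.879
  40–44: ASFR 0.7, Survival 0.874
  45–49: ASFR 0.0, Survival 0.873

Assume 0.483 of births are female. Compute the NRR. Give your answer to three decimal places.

Proportion female at birth = 0.483.
Each age group contributes 5 × ASFR × survival:
  15–19: 5 × 239.9/1000 × 0.954 = 1.14432
  20–24: 5 × 379.0/1000 × 0.934 = 1.76993
  25–29: 5 × 256.3/1000 × 0.915 = 1.17257
  30–34: 5 × 83.2/1000 × 0.898 = 0.37357
  35–39: 5 × 12.3/1000 × 0.879 = 0.05406
  40–44: 5 × 0.7/1000 × 0.874 = 0.00306
  45–49: 5 × 0.0/1000 × 0.873 = 0.00000
Sum = 4.51751
NRR = 0.483 × 4.51751 = 2.18196
An NRR exceeding 1 indicates intrinsic growth under these rates.

2.182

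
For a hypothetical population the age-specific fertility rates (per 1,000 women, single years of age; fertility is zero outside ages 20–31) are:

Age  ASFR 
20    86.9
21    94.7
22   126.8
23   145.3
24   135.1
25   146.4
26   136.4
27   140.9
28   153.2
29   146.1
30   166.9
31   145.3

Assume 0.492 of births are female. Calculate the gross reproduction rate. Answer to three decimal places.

0.799

Proportion female at birth = 0.492.
Sum of ASFRs = 86.9 + 94.7 + 126.8 + 145.3 + 135.1 + 146.4 + 136.4 + 140.9 + 153.2 + 146.1 + 166.9 + 145.3 = 1624.0
TFR = 1624.0 / 1000 = 1.624
GRR = 0.492 × 1.624 = 0.79901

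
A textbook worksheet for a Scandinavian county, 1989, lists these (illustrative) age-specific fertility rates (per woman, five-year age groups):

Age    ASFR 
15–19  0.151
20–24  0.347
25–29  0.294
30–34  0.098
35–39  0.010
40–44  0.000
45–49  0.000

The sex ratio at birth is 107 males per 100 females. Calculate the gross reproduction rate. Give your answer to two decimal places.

2.17

Proportion female at birth = 100 / (100 + 107) = 0.48309.
Sum of ASFRs = 0.151 + 0.347 + 0.294 + 0.098 + 0.010 + 0.000 + 0.000 = 0.900
TFR = 5 × 0.900 = 4.5
GRR = 0.48309 × 4.5 = 2.17391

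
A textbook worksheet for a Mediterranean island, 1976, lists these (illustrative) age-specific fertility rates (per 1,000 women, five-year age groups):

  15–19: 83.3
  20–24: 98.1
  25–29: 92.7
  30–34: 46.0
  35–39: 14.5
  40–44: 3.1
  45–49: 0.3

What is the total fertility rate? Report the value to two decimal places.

1.69

Sum of ASFRs = 83.3 + 98.1 + 92.7 + 46.0 + 14.5 + 3.1 + 0.3 = 338.0
TFR = 5 × 338.0 / 1000 = 1.69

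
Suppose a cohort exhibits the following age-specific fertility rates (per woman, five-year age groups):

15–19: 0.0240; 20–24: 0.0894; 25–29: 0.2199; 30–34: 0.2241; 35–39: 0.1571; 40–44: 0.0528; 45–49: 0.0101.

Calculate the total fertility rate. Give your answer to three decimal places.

3.887

Sum of ASFRs = 0.0240 + 0.0894 + 0.2199 + 0.2241 + 0.1571 + 0.0528 + 0.0101 = 0.7774
TFR = 5 × 0.7774 = 3.887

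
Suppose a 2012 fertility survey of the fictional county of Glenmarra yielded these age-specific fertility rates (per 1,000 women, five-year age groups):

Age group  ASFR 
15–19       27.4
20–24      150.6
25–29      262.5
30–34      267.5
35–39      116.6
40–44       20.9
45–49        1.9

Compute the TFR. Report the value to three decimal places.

Sum of ASFRs = 27.4 + 150.6 + 262.5 + 267.5 + 116.6 + 20.9 + 1.9 = 847.4
TFR = 5 × 847.4 / 1000 = 4.237

4.237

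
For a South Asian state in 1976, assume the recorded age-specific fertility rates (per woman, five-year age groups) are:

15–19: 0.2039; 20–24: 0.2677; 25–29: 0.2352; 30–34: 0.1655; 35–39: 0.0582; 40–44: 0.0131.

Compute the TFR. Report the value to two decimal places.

Sum of ASFRs = 0.2039 + 0.2677 + 0.2352 + 0.1655 + 0.0582 + 0.0131 = 0.9436
TFR = 5 × 0.9436 = 4.718

4.72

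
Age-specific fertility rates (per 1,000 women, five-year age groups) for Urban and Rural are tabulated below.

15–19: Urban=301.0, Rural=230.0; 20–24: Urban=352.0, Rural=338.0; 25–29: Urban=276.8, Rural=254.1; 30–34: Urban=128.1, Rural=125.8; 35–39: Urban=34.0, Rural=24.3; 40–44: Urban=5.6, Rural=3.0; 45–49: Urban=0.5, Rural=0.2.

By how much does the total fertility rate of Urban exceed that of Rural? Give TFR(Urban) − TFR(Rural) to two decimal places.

0.61

Urban:
  Sum of ASFRs = 301.0 + 352.0 + 276.8 + 128.1 + 34.0 + 5.6 + 0.5 = 1098.0
  TFR = 5 × 1098.0 / 1000 = 5.49
Rural:
  Sum of ASFRs = 230.0 + 338.0 + 254.1 + 125.8 + 24.3 + 3.0 + 0.2 = 975.4
  TFR = 5 × 975.4 / 1000 = 4.877
Difference = 5.49 − 4.877 = 0.613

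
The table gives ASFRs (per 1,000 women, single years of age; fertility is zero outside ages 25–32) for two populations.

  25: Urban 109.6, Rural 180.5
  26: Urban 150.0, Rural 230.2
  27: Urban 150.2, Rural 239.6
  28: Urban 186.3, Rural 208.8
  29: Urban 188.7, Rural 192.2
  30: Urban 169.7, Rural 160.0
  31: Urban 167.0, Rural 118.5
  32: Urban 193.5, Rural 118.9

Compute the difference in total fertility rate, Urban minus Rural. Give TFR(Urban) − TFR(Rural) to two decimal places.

-0.13

Urban:
  Sum of ASFRs = 109.6 + 150.0 + 150.2 + 186.3 + 188.7 + 169.7 + 167.0 + 193.5 = 1315.0
  TFR = 1315.0 / 1000 = 1.315
Rural:
  Sum of ASFRs = 180.5 + 230.2 + 239.6 + 208.8 + 192.2 + 160.0 + 118.5 + 118.9 = 1448.7
  TFR = 1448.7 / 1000 = 1.4487
Difference = 1.315 − 1.4487 = -0.1337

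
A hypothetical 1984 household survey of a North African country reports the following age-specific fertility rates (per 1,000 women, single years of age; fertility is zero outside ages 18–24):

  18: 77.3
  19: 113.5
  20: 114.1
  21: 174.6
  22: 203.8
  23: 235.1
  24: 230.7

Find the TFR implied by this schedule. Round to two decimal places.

Sum of ASFRs = 77.3 + 113.5 + 114.1 + 174.6 + 203.8 + 235.1 + 230.7 = 1149.1
TFR = 1149.1 / 1000 = 1.1491

1.15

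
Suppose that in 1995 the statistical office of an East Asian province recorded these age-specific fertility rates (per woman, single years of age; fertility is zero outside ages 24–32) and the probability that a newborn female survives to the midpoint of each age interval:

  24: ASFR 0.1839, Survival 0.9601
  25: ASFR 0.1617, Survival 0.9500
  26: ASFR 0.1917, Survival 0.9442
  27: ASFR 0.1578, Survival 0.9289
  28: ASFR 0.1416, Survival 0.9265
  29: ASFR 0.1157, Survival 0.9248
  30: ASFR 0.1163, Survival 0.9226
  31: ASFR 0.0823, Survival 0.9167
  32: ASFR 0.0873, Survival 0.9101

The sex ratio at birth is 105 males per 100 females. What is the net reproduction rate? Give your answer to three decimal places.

Proportion female at birth = 100 / (100 + 105) = 0.48780.
Each age group contributes 1 × ASFR × survival:
  24: 1 × 0.1839 × 0.9601 = 0.17656
  25: 1 × 0.1617 × 0.9500 = 0.15362
  26: 1 × 0.1917 × 0.9442 = 0.18100
  27: 1 × 0.1578 × 0.9289 = 0.14658
  28: 1 × 0.1416 × 0.9265 = 0.13119
  29: 1 × 0.1157 × 0.9248 = 0.10700
  30: 1 × 0.1163 × 0.9226 = 0.10730
  31: 1 × 0.0823 × 0.9167 = 0.07544
  32: 1 × 0.0873 × 0.9101 = 0.07945
Sum = 1.15814
NRR = 0.48780 × 1.15814 = 0.56494
An NRR under 1 implies long-run decline under these rates.

0.565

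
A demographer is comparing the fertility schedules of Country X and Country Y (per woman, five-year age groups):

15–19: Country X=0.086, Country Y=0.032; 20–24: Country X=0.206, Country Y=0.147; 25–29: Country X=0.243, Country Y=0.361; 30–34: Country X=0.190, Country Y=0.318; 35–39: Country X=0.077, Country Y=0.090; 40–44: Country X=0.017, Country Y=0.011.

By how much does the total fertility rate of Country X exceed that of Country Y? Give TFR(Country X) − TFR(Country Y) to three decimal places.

Country X:
  Sum of ASFRs = 0.086 + 0.206 + 0.243 + 0.190 + 0.077 + 0.017 = 0.819
  TFR = 5 × 0.819 = 4.095
Country Y:
  Sum of ASFRs = 0.032 + 0.147 + 0.361 + 0.318 + 0.090 + 0.011 = 0.959
  TFR = 5 × 0.959 = 4.795
Difference = 4.095 − 4.795 = -0.7

-0.700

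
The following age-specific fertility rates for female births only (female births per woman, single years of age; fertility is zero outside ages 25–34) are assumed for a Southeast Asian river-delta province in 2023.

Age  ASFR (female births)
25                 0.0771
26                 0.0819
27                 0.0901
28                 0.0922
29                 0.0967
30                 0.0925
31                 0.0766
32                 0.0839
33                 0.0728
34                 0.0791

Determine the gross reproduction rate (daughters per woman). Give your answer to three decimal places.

0.843

Sum of female ASFRs = 0.0771 + 0.0819 + 0.0901 + 0.0922 + 0.0967 + 0.0925 + 0.0766 + 0.0839 + 0.0728 + 0.0791 = 0.8429
GRR = 0.8429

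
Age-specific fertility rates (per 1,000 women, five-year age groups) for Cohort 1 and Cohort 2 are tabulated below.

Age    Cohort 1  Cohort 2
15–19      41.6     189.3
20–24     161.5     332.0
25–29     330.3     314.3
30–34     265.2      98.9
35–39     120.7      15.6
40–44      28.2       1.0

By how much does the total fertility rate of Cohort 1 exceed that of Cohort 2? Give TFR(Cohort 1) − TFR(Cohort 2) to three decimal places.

Cohort 1:
  Sum of ASFRs = 41.6 + 161.5 + 330.3 + 265.2 + 120.7 + 28.2 = 947.5
  TFR = 5 × 947.5 / 1000 = 4.7375
Cohort 2:
  Sum of ASFRs = 189.3 + 332.0 + 314.3 + 98.9 + 15.6 + 1.0 = 951.1
  TFR = 5 × 951.1 / 1000 = 4.7555
Difference = 4.7375 − 4.7555 = -0.018

-0.018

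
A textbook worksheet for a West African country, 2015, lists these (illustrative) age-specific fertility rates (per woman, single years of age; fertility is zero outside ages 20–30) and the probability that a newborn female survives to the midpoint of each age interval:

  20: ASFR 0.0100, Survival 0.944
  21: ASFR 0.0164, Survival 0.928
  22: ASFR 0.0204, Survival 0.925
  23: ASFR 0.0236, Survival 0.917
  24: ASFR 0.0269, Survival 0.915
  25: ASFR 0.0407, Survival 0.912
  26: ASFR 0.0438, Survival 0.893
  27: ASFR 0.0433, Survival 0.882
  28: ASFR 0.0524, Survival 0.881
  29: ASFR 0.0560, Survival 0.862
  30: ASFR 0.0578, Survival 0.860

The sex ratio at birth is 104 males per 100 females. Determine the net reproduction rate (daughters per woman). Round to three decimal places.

Proportion female at birth = 100 / (100 + 104) = 0.49020.
Weighting each age-specific rate by interval width and survival:
  20: 1 × 0.0100 × 0.944 = 0.00944
  21: 1 × 0.0164 × 0.928 = 0.01522
  22: 1 × 0.0204 × 0.925 = 0.01887
  23: 1 × 0.0236 × 0.917 = 0.02164
  24: 1 × 0.0269 × 0.915 = 0.02461
  25: 1 × 0.0407 × 0.912 = 0.03712
  26: 1 × 0.0438 × 0.893 = 0.03911
  27: 1 × 0.0433 × 0.882 = 0.03819
  28: 1 × 0.0524 × 0.881 = 0.04616
  29: 1 × 0.0560 × 0.862 = 0.04827
  30: 1 × 0.0578 × 0.860 = 0.04971
Sum = 0.34834
NRR = 0.49020 × 0.34834 = 0.17076
With NRR below 1 the population is below replacement fertility.

0.171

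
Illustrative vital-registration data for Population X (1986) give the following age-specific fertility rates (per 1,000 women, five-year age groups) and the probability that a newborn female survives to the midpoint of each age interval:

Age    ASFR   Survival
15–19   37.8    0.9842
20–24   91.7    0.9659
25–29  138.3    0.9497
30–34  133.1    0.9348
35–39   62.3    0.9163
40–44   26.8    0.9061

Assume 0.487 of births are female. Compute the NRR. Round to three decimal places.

1.127

Proportion female at birth = 0.487.
Weighting each age-specific rate by interval width and survival:
  15–19: 5 × 37.8/1000 × 0.9842 = 0.18601
  20–24: 5 × 91.7/1000 × 0.9659 = 0.44287
  25–29: 5 × 138.3/1000 × 0.9497 = 0.65672
  30–34: 5 × 133.1/1000 × 0.9348 = 0.62211
  35–39: 5 × 62.3/1000 × 0.9163 = 0.28543
  40–44: 5 × 26.8/1000 × 0.9061 = 0.12142
Sum = 2.31456
NRR = 0.487 × 2.31456 = 1.12719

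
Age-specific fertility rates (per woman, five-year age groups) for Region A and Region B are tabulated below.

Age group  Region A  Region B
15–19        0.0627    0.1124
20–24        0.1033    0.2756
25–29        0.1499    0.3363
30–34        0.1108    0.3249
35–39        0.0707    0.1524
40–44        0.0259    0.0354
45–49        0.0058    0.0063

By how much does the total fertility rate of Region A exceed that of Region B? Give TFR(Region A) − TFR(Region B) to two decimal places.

-3.57

Region A:
  Sum of ASFRs = 0.0627 + 0.1033 + 0.1499 + 0.1108 + 0.0707 + 0.0259 + 0.0058 = 0.5291
  TFR = 5 × 0.5291 = 2.6455
Region B:
  Sum of ASFRs = 0.1124 + 0.2756 + 0.3363 + 0.3249 + 0.1524 + 0.0354 + 0.0063 = 1.2433
  TFR = 5 × 1.2433 = 6.2165
Difference = 2.6455 − 6.2165 = -3.571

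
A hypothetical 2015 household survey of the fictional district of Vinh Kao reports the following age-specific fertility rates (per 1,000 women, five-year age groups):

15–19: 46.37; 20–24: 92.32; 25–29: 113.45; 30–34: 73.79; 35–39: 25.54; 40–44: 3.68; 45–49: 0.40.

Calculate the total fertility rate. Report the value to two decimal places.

1.78

Sum of ASFRs = 46.37 + 92.32 + 113.45 + 73.79 + 25.54 + 3.68 + 0.40 = 355.55
TFR = 5 × 355.55 / 1000 = 1.77775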